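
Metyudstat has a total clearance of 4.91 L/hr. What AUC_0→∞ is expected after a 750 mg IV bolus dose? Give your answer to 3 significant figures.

AUC = 153 mg/L·hr

AUC_0→∞ = Dose_iv / CL
        = 750 / 4.91 = 152.749 mg/L·hr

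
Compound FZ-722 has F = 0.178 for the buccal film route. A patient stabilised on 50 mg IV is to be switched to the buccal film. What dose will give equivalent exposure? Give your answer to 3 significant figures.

For equal systemic exposure: F × D_ev = D_iv
D_ev = D_iv / F = 50 / 0.178 = 280.899 mg

D_buccal = 281 mg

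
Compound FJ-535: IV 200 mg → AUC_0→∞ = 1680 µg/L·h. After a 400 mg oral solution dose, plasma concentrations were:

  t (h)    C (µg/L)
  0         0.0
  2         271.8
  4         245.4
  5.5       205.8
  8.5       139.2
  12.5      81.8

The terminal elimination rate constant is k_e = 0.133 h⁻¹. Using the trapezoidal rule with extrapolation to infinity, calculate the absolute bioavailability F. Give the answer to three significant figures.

Trapezoidal AUC_0→12.5 (oral solution):
  [0→2]: (0.0+271.8)/2 × 2 = 271.8
  [2→4]: (271.8+245.4)/2 × 2 = 517.2
  [4→5.5]: (245.4+205.8)/2 × 1.5 = 338.4
  [5.5→8.5]: (205.8+139.2)/2 × 3 = 517.5
  [8.5→12.5]: (139.2+81.8)/2 × 4 = 442.0
  Sum = 2086.9 µg/L·h
Tail: C_last/k_e = 81.8/0.133 = 615.038
AUC_0→∞ (oral solution) = 2086.9 + 615.038 = 2701.938 µg/L·h
F = (AUC_ev/D_ev)/(AUC_iv/D_iv) = (2701.938/400)/(1680/200) = 6.754845/8.4 = 0.8041

F = 0.804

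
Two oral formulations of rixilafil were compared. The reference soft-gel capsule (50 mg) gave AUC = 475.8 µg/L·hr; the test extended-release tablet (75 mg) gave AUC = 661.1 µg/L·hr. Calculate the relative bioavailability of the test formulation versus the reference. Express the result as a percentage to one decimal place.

F_rel = 92.6%

F_rel = (AUC_test/D_test) / (AUC_ref/D_ref)
      = (661.1/75) / (475.8/50)
      = 8.81467 / 9.516 = 0.9263 = 92.63%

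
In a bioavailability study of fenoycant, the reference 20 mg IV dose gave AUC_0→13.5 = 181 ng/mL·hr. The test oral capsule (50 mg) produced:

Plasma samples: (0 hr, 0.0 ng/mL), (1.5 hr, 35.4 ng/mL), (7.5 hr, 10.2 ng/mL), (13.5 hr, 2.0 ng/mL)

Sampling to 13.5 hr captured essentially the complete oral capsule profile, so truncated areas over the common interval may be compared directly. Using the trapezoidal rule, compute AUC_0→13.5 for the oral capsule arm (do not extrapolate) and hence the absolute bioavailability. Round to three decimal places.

F = 0.442

Trapezoidal AUC_0→13.5 (oral capsule):
  [0→1.5]: (0.0+35.4)/2 × 1.5 = 26.55
  [1.5→7.5]: (35.4+10.2)/2 × 6 = 136.8
  [7.5→13.5]: (10.2+2.0)/2 × 6 = 36.6
  Sum = 199.95 ng/mL·hr
F = (AUC_ev/D_ev)/(AUC_iv/D_iv) = (199.95/50)/(181/20) = 3.999/9.05 = 0.4419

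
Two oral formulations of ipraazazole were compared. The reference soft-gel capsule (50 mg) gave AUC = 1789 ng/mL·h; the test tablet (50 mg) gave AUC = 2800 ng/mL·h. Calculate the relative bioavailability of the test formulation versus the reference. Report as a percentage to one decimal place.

F_rel = 156.5%

F_rel = (AUC_test/D_test) / (AUC_ref/D_ref)
      = (2800/50) / (1789/50)
      = 56 / 35.78 = 1.5651 = 156.51%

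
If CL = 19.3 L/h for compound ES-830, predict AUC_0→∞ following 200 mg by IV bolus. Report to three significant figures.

AUC_0→∞ = Dose_iv / CL
        = 200 / 19.3 = 10.3627 mg/L·h

AUC = 10.4 mg/L·h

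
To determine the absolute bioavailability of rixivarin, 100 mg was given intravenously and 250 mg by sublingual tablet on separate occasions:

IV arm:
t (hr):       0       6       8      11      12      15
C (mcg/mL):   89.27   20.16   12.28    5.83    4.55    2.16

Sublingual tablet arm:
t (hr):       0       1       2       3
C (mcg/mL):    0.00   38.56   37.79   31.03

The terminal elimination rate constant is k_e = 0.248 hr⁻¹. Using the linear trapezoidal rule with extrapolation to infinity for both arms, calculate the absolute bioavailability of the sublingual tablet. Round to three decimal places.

F = 0.211

Trapezoidal AUC_0→15 (IV):
  [0→6]: (89.27+20.16)/2 × 6 = 328.29
  [6→8]: (20.16+12.28)/2 × 2 = 32.44
  [8→11]: (12.28+5.83)/2 × 3 = 27.165
  [11→12]: (5.83+4.55)/2 × 1 = 5.19
  [12→15]: (4.55+2.16)/2 × 3 = 10.065
  Sum = 403.15 mcg/mL·hr
IV tail: 2.16/0.248 = 8.710; AUC_iv,0→∞ = 403.15 + 8.710 = 411.86 mcg/mL·hr
Trapezoidal AUC_0→3 (sublingual tablet):
  [0→1]: (0.00+38.56)/2 × 1 = 19.28
  [1→2]: (38.56+37.79)/2 × 1 = 38.175
  [2→3]: (37.79+31.03)/2 × 1 = 34.41
  Sum = 91.865 mcg/mL·hr
sublingual tablet tail: 31.03/0.248 = 125.121; AUC_ev,0→∞ = 91.865 + 125.121 = 216.986 mcg/mL·hr
F = (AUC_ev/D_ev)/(AUC_iv/D_iv) = (216.986/250)/(411.86/100) = 0.867944/4.1186 = 0.2107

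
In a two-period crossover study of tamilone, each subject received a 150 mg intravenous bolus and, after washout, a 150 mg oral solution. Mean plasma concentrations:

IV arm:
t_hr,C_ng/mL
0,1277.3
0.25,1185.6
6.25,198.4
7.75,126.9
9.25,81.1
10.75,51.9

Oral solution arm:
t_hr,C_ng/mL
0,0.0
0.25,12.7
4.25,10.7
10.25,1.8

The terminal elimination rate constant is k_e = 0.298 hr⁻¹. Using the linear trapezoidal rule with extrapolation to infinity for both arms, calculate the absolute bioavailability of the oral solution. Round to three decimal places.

F = 0.018

Trapezoidal AUC_0→10.75 (IV):
  [0→0.25]: (1277.3+1185.6)/2 × 0.25 = 307.8625
  [0.25→6.25]: (1185.6+198.4)/2 × 6 = 4152.0
  [6.25→7.75]: (198.4+126.9)/2 × 1.5 = 243.975
  [7.75→9.25]: (126.9+81.1)/2 × 1.5 = 156.0
  [9.25→10.75]: (81.1+51.9)/2 × 1.5 = 99.75
  Sum = 4959.5875 ng/mL·hr
IV tail: 51.9/0.298 = 174.161; AUC_iv,0→∞ = 4959.5875 + 174.161 = 5133.7485 ng/mL·hr
Trapezoidal AUC_0→10.25 (oral solution):
  [0→0.25]: (0.0+12.7)/2 × 0.25 = 1.5875
  [0.25→4.25]: (12.7+10.7)/2 × 4 = 46.8
  [4.25→10.25]: (10.7+1.8)/2 × 6 = 37.5
  Sum = 85.8875 ng/mL·hr
oral solution tail: 1.8/0.298 = 6.040; AUC_ev,0→∞ = 85.8875 + 6.040 = 91.9275 ng/mL·hr
F = (AUC_ev/D_ev)/(AUC_iv/D_iv) = (91.9275/150)/(5133.7485/150) = 0.61285/34.22499 = 0.0179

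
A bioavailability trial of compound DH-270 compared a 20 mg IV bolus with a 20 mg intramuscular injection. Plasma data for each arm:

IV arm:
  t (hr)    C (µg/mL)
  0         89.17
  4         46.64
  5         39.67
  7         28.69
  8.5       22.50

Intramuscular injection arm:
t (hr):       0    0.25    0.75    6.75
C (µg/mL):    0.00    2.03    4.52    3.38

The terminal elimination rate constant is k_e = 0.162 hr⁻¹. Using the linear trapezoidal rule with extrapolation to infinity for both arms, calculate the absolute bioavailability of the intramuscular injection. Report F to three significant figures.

F = 0.0829

Trapezoidal AUC_0→8.5 (IV):
  [0→4]: (89.17+46.64)/2 × 4 = 271.62
  [4→5]: (46.64+39.67)/2 × 1 = 43.155
  [5→7]: (39.67+28.69)/2 × 2 = 68.36
  [7→8.5]: (28.69+22.50)/2 × 1.5 = 38.3925
  Sum = 421.5275 µg/mL·hr
IV tail: 22.50/0.162 = 138.889; AUC_iv,0→∞ = 421.5275 + 138.889 = 560.4165 µg/mL·hr
Trapezoidal AUC_0→6.75 (intramuscular injection):
  [0→0.25]: (0.00+2.03)/2 × 0.25 = 0.25375
  [0.25→0.75]: (2.03+4.52)/2 × 0.5 = 1.6375
  [0.75→6.75]: (4.52+3.38)/2 × 6 = 23.7
  Sum = 25.59125 µg/mL·hr
intramuscular injection tail: 3.38/0.162 = 20.864; AUC_ev,0→∞ = 25.59125 + 20.864 = 46.45525 µg/mL·hr
F = (AUC_ev/D_ev)/(AUC_iv/D_iv) = (46.45525/20)/(560.4165/20) = 2.3227625/28.020825 = 0.0829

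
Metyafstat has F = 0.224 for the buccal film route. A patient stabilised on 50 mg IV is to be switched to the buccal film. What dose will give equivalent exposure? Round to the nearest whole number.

D_buccal = 223 mg

For equal systemic exposure: F × D_ev = D_iv
D_ev = D_iv / F = 50 / 0.224 = 223.214 mg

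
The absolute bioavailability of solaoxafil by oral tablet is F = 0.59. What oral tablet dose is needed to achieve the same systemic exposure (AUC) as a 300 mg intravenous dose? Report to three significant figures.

D_oral = 508 mg

For equal systemic exposure: F × D_ev = D_iv
D_ev = D_iv / F = 300 / 0.59 = 508.475 mg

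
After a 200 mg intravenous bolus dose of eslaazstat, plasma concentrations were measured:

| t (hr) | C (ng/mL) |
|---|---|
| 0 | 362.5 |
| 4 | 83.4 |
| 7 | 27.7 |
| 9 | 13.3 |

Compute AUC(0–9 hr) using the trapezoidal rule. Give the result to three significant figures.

Trapezoidal AUC_0→9:
  [0→4]: (362.5+83.4)/2 × 4 = 891.8
  [4→7]: (83.4+27.7)/2 × 3 = 166.65
  [7→9]: (27.7+13.3)/2 × 2 = 41.0
  Sum = 1099.45 ng/mL·hr

AUC = 1100 ng/mL·hr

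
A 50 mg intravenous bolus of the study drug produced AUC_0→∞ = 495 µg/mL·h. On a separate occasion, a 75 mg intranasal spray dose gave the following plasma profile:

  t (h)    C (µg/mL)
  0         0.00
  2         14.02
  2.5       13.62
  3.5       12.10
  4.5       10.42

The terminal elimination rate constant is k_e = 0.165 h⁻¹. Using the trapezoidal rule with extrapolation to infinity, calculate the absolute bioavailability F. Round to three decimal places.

F = 0.146

Trapezoidal AUC_0→4.5 (intranasal spray):
  [0→2]: (0.00+14.02)/2 × 2 = 14.02
  [2→2.5]: (14.02+13.62)/2 × 0.5 = 6.91
  [2.5→3.5]: (13.62+12.10)/2 × 1 = 12.86
  [3.5→4.5]: (12.10+10.42)/2 × 1 = 11.26
  Sum = 45.05 µg/mL·h
Tail: C_last/k_e = 10.42/0.165 = 63.152
AUC_0→∞ (intranasal spray) = 45.05 + 63.152 = 108.202 µg/mL·h
F = (AUC_ev/D_ev)/(AUC_iv/D_iv) = (108.202/75)/(495/50) = 1.44269/9.9 = 0.1457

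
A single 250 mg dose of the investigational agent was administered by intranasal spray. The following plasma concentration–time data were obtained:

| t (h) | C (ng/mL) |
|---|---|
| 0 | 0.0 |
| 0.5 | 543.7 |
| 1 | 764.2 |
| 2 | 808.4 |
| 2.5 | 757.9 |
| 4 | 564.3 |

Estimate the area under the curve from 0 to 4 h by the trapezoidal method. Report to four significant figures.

AUC = 2632 ng/mL·h

Trapezoidal AUC_0→4:
  [0→0.5]: (0.0+543.7)/2 × 0.5 = 135.925
  [0.5→1]: (543.7+764.2)/2 × 0.5 = 326.975
  [1→2]: (764.2+808.4)/2 × 1 = 786.3
  [2→2.5]: (808.4+757.9)/2 × 0.5 = 391.575
  [2.5→4]: (757.9+564.3)/2 × 1.5 = 991.65
  Sum = 2632.425 ng/mL·h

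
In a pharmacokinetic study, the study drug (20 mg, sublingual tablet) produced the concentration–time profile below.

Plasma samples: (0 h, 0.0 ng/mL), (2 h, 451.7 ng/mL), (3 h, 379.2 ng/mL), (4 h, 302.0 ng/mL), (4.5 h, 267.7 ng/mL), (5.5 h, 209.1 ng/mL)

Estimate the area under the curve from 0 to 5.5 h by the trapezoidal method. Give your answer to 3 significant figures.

AUC = 1590 ng/mL·h

Trapezoidal AUC_0→5.5:
  [0→2]: (0.0+451.7)/2 × 2 = 451.7
  [2→3]: (451.7+379.2)/2 × 1 = 415.45
  [3→4]: (379.2+302.0)/2 × 1 = 340.6
  [4→4.5]: (302.0+267.7)/2 × 0.5 = 142.425
  [4.5→5.5]: (267.7+209.1)/2 × 1 = 238.4
  Sum = 1588.575 ng/mL·h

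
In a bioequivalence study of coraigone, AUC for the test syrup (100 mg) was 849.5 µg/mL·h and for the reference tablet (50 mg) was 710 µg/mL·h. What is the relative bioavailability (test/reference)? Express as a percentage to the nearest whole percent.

F_rel = 60%

F_rel = (AUC_test/D_test) / (AUC_ref/D_ref)
      = (849.5/100) / (710/50)
      = 8.495 / 14.2 = 0.5982 = 59.82%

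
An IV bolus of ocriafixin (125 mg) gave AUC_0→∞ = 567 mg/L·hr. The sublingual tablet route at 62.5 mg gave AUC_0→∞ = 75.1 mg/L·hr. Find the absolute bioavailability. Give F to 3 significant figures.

F = 0.265

F = (AUC_ev / D_ev) / (AUC_iv / D_iv)
  = (75.1/62.5) / (567/125)
  = 1.2016 / 4.536 = 0.2649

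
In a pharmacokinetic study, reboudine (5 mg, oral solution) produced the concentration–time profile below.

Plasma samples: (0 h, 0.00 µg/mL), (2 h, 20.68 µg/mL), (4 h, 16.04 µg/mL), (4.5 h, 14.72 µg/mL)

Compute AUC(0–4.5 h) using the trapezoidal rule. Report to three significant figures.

Trapezoidal AUC_0→4.5:
  [0→2]: (0.00+20.68)/2 × 2 = 20.68
  [2→4]: (20.68+16.04)/2 × 2 = 36.72
  [4→4.5]: (16.04+14.72)/2 × 0.5 = 7.69
  Sum = 65.09 µg/mL·h

AUC = 65.1 µg/mL·h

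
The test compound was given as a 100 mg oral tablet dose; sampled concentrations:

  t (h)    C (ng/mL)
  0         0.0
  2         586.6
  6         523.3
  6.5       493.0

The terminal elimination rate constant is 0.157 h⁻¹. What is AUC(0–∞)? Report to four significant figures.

AUC = 6201 ng/mL·h

Trapezoidal AUC_0→6.5:
  [0→2]: (0.0+586.6)/2 × 2 = 586.6
  [2→6]: (586.6+523.3)/2 × 4 = 2219.8
  [6→6.5]: (523.3+493.0)/2 × 0.5 = 254.075
  Sum = 3060.475 ng/mL·h
Extrapolated tail: C_last / k_e = 493.0 / 0.157 = 3140.127
AUC_0→∞ = 3060.475 + 3140.127 = 6200.602 ng/mL·h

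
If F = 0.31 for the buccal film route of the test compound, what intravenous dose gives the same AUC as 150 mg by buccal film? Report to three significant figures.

D_iv = 46.5 mg

Systemic exposure from an extravascular dose = F × D_ev, so the equivalent IV dose is F × D_ev.
D_iv = F × D_ev = 0.31 × 150 = 46.5 mg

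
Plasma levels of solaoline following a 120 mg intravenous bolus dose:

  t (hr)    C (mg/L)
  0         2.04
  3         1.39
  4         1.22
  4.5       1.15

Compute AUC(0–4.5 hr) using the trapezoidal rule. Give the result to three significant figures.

Trapezoidal AUC_0→4.5:
  [0→3]: (2.04+1.39)/2 × 3 = 5.145
  [3→4]: (1.39+1.22)/2 × 1 = 1.305
  [4→4.5]: (1.22+1.15)/2 × 0.5 = 0.5925
  Sum = 7.0425 mg/L·hr

AUC = 7.04 mg/L·hr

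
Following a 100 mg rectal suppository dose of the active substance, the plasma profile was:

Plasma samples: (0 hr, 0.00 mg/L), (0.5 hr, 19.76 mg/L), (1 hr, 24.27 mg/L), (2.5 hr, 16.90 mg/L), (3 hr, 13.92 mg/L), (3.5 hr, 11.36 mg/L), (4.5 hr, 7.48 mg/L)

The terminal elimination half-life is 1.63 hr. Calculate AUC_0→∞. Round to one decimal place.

AUC = 87.9 mg/L·hr

Trapezoidal AUC_0→4.5:
  [0→0.5]: (0.00+19.76)/2 × 0.5 = 4.94
  [0.5→1]: (19.76+24.27)/2 × 0.5 = 11.0075
  [1→2.5]: (24.27+16.90)/2 × 1.5 = 30.8775
  [2.5→3]: (16.90+13.92)/2 × 0.5 = 7.705
  [3→3.5]: (13.92+11.36)/2 × 0.5 = 6.32
  [3.5→4.5]: (11.36+7.48)/2 × 1 = 9.42
  Sum = 70.27 mg/L·hr
k_e = ln2 / t½ = 0.693147 / 1.63 = 0.4252 hr^-1
Extrapolated tail: C_last / k_e = 7.48 / 0.4252 = 17.592
AUC_0→∞ = 70.27 + 17.592 = 87.862 mg/L·hr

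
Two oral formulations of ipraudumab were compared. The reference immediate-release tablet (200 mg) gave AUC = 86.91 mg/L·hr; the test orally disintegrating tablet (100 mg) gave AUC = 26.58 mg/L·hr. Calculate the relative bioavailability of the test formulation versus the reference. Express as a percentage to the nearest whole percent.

F_rel = (AUC_test/D_test) / (AUC_ref/D_ref)
      = (26.58/100) / (86.91/200)
      = 0.2658 / 0.43455 = 0.6117 = 61.17%

F_rel = 61%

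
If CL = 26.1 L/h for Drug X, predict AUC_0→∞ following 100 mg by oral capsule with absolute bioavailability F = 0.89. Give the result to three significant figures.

AUC_0→∞ = F × Dose / CL
        = 0.89 × 100 / 26.1 = 3.40996 mg/L·h

AUC = 3.41 mg/L·h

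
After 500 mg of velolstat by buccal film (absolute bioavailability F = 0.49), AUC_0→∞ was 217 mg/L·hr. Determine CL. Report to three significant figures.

CL = 1.13 L/hr

CL = F × Dose / AUC_0→∞
   = 0.49 × 500 / 217 = 1.12903 L/hr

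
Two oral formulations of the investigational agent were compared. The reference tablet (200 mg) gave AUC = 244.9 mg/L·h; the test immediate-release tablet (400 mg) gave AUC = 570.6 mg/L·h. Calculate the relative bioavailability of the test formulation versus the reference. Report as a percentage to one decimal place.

F_rel = (AUC_test/D_test) / (AUC_ref/D_ref)
      = (570.6/400) / (244.9/200)
      = 1.4265 / 1.2245 = 1.1650 = 116.50%

F_rel = 116.5%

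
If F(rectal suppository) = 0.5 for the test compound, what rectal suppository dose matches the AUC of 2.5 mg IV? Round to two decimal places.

For equal systemic exposure: F × D_ev = D_iv
D_ev = D_iv / F = 2.5 / 0.5 = 5 mg

D_rectal = 5.00 mg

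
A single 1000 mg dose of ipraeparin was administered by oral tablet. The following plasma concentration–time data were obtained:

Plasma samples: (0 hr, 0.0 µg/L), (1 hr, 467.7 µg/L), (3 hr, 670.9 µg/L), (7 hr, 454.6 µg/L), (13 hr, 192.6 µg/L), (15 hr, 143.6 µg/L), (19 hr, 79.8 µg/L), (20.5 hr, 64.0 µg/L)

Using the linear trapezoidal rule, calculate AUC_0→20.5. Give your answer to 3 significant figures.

Trapezoidal AUC_0→20.5:
  [0→1]: (0.0+467.7)/2 × 1 = 233.85
  [1→3]: (467.7+670.9)/2 × 2 = 1138.6
  [3→7]: (670.9+454.6)/2 × 4 = 2251.0
  [7→13]: (454.6+192.6)/2 × 6 = 1941.6
  [13→15]: (192.6+143.6)/2 × 2 = 336.2
  [15→19]: (143.6+79.8)/2 × 4 = 446.8
  [19→20.5]: (79.8+64.0)/2 × 1.5 = 107.85
  Sum = 6455.9 µg/L·hr

AUC = 6460 µg/L·hr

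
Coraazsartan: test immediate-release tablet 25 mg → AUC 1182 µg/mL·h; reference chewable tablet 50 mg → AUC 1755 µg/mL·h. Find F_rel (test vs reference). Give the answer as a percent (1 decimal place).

F_rel = (AUC_test/D_test) / (AUC_ref/D_ref)
      = (1182/25) / (1755/50)
      = 47.28 / 35.1 = 1.3470 = 134.70%

F_rel = 134.7%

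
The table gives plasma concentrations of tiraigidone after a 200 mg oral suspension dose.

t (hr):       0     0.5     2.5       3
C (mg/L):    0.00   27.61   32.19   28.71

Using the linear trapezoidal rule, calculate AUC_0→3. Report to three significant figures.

Trapezoidal AUC_0→3:
  [0→0.5]: (0.00+27.61)/2 × 0.5 = 6.9025
  [0.5→2.5]: (27.61+32.19)/2 × 2 = 59.8
  [2.5→3]: (32.19+28.71)/2 × 0.5 = 15.225
  Sum = 81.9275 mg/L·hr

AUC = 81.9 mg/L·hr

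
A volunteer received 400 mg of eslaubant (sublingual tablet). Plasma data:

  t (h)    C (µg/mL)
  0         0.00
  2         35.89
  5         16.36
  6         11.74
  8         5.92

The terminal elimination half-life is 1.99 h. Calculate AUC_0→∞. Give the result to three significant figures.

Trapezoidal AUC_0→8:
  [0→2]: (0.00+35.89)/2 × 2 = 35.89
  [2→5]: (35.89+16.36)/2 × 3 = 78.375
  [5→6]: (16.36+11.74)/2 × 1 = 14.05
  [6→8]: (11.74+5.92)/2 × 2 = 17.66
  Sum = 145.975 µg/mL·h
k_e = ln2 / t½ = 0.693147 / 1.99 = 0.3483 h^-1
Extrapolated tail: C_last / k_e = 5.92 / 0.3483 = 16.997
AUC_0→∞ = 145.975 + 16.997 = 162.972 µg/mL·h

AUC = 163 µg/mL·h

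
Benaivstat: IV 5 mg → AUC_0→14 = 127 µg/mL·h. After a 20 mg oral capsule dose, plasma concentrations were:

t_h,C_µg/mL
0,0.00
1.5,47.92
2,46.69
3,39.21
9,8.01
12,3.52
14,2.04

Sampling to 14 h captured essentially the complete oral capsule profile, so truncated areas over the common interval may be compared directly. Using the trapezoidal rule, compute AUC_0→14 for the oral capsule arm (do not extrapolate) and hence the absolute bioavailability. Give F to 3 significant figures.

Trapezoidal AUC_0→14 (oral capsule):
  [0→1.5]: (0.00+47.92)/2 × 1.5 = 35.94
  [1.5→2]: (47.92+46.69)/2 × 0.5 = 23.6525
  [2→3]: (46.69+39.21)/2 × 1 = 42.95
  [3→9]: (39.21+8.01)/2 × 6 = 141.66
  [9→12]: (8.01+3.52)/2 × 3 = 17.295
  [12→14]: (3.52+2.04)/2 × 2 = 5.56
  Sum = 267.0575 µg/mL·h
F = (AUC_ev/D_ev)/(AUC_iv/D_iv) = (267.0575/20)/(127/5) = 13.352875/25.4 = 0.5257

F = 0.526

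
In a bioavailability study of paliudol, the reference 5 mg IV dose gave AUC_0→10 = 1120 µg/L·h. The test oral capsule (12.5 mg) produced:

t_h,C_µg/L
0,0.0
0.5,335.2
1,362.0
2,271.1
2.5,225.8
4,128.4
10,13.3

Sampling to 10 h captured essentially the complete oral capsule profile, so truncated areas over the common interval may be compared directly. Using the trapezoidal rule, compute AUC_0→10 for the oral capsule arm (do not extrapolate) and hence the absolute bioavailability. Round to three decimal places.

F = 0.496

Trapezoidal AUC_0→10 (oral capsule):
  [0→0.5]: (0.0+335.2)/2 × 0.5 = 83.8
  [0.5→1]: (335.2+362.0)/2 × 0.5 = 174.3
  [1→2]: (362.0+271.1)/2 × 1 = 316.55
  [2→2.5]: (271.1+225.8)/2 × 0.5 = 124.225
  [2.5→4]: (225.8+128.4)/2 × 1.5 = 265.65
  [4→10]: (128.4+13.3)/2 × 6 = 425.1
  Sum = 1389.625 µg/L·h
F = (AUC_ev/D_ev)/(AUC_iv/D_iv) = (1389.625/12.5)/(1120/5) = 111.17/224 = 0.4963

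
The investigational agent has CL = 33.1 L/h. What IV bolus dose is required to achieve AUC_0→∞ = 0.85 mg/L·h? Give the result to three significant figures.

Dose = 28.1 mg

Dose_iv = CL × AUC_0→∞
     = 33.1 × 0.85 = 28.135 mg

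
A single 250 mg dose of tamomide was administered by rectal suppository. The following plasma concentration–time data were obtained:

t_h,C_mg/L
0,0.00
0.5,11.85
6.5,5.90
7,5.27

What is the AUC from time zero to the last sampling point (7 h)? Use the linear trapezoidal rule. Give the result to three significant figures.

AUC = 59.0 mg/L·h

Trapezoidal AUC_0→7:
  [0→0.5]: (0.00+11.85)/2 × 0.5 = 2.9625
  [0.5→6.5]: (11.85+5.90)/2 × 6 = 53.25
  [6.5→7]: (5.90+5.27)/2 × 0.5 = 2.7925
  Sum = 59.005 mg/L·h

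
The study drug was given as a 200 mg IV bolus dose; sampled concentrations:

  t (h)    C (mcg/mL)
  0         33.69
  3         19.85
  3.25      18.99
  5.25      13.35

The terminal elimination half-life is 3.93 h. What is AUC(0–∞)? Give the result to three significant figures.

Trapezoidal AUC_0→5.25:
  [0→3]: (33.69+19.85)/2 × 3 = 80.31
  [3→3.25]: (19.85+18.99)/2 × 0.25 = 4.855
  [3.25→5.25]: (18.99+13.35)/2 × 2 = 32.34
  Sum = 117.505 mcg/mL·h
k_e = ln2 / t½ = 0.693147 / 3.93 = 0.1764 h^-1
Extrapolated tail: C_last / k_e = 13.35 / 0.1764 = 75.680
AUC_0→∞ = 117.505 + 75.680 = 193.185 mcg/mL·h

AUC = 193 mcg/mL·h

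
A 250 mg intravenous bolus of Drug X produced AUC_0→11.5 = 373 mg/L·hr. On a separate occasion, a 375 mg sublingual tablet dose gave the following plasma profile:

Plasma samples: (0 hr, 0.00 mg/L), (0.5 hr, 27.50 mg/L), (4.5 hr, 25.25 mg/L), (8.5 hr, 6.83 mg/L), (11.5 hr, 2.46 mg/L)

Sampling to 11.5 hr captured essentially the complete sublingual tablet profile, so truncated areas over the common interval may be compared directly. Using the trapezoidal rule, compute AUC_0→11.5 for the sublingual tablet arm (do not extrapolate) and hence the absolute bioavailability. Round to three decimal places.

Trapezoidal AUC_0→11.5 (sublingual tablet):
  [0→0.5]: (0.00+27.50)/2 × 0.5 = 6.875
  [0.5→4.5]: (27.50+25.25)/2 × 4 = 105.5
  [4.5→8.5]: (25.25+6.83)/2 × 4 = 64.16
  [8.5→11.5]: (6.83+2.46)/2 × 3 = 13.935
  Sum = 190.47 mg/L·hr
F = (AUC_ev/D_ev)/(AUC_iv/D_iv) = (190.47/375)/(373/250) = 0.50792/1.492 = 0.3404

F = 0.340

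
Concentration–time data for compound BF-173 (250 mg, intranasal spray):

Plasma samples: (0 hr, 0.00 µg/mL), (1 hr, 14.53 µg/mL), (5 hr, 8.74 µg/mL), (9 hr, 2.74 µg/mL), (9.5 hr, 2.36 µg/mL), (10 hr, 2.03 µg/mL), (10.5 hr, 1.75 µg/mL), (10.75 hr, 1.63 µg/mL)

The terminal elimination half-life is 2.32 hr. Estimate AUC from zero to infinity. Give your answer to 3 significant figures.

AUC = 86.0 µg/mL·hr

Trapezoidal AUC_0→10.75:
  [0→1]: (0.00+14.53)/2 × 1 = 7.265
  [1→5]: (14.53+8.74)/2 × 4 = 46.54
  [5→9]: (8.74+2.74)/2 × 4 = 22.96
  [9→9.5]: (2.74+2.36)/2 × 0.5 = 1.275
  [9.5→10]: (2.36+2.03)/2 × 0.5 = 1.0975
  [10→10.5]: (2.03+1.75)/2 × 0.5 = 0.945
  [10.5→10.75]: (1.75+1.63)/2 × 0.25 = 0.4225
  Sum = 80.505 µg/mL·hr
k_e = ln2 / t½ = 0.693147 / 2.32 = 0.2988 hr^-1
Extrapolated tail: C_last / k_e = 1.63 / 0.2988 = 5.455
AUC_0→∞ = 80.505 + 5.455 = 85.96 µg/mL·hr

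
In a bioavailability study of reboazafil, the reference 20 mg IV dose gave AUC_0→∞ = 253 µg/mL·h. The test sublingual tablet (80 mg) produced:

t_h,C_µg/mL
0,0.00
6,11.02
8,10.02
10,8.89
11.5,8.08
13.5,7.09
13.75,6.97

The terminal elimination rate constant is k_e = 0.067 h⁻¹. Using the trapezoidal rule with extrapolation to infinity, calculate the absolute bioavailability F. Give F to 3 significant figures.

F = 0.204

Trapezoidal AUC_0→13.75 (sublingual tablet):
  [0→6]: (0.00+11.02)/2 × 6 = 33.06
  [6→8]: (11.02+10.02)/2 × 2 = 21.04
  [8→10]: (10.02+8.89)/2 × 2 = 18.91
  [10→11.5]: (8.89+8.08)/2 × 1.5 = 12.7275
  [11.5→13.5]: (8.08+7.09)/2 × 2 = 15.17
  [13.5→13.75]: (7.09+6.97)/2 × 0.25 = 1.7575
  Sum = 102.665 µg/mL·h
Tail: C_last/k_e = 6.97/0.067 = 104.030
AUC_0→∞ (sublingual tablet) = 102.665 + 104.030 = 206.695 µg/mL·h
F = (AUC_ev/D_ev)/(AUC_iv/D_iv) = (206.695/80)/(253/20) = 2.5836875/12.65 = 0.2042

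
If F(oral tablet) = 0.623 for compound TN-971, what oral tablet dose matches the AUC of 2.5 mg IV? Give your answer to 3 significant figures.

For equal systemic exposure: F × D_ev = D_iv
D_ev = D_iv / F = 2.5 / 0.623 = 4.01284 mg

D_oral = 4.01 mg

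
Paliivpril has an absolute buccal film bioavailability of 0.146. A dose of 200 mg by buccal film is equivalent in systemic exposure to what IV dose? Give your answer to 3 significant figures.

Systemic exposure from an extravascular dose = F × D_ev, so the equivalent IV dose is F × D_ev.
D_iv = F × D_ev = 0.146 × 200 = 29.2 mg

D_iv = 29.2 mg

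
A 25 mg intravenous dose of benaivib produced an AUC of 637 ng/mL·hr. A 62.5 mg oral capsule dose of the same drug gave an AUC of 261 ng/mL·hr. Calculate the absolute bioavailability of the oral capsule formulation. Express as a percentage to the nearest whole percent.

F = (AUC_ev / D_ev) / (AUC_iv / D_iv)
  = (261/62.5) / (637/25)
  = 4.176 / 25.48 = 0.1639
  = 16.39%

F = 16%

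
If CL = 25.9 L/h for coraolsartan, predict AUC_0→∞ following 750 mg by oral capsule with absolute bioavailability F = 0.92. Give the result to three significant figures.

AUC = 26.6 mg/L·h

AUC_0→∞ = F × Dose / CL
        = 0.92 × 750 / 25.9 = 26.6409 mg/L·h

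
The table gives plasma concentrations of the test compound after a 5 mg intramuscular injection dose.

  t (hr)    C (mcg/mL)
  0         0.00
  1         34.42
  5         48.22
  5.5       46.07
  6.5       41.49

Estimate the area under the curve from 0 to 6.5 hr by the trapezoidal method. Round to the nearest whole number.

AUC = 250 mcg/mL·hr

Trapezoidal AUC_0→6.5:
  [0→1]: (0.00+34.42)/2 × 1 = 17.21
  [1→5]: (34.42+48.22)/2 × 4 = 165.28
  [5→5.5]: (48.22+46.07)/2 × 0.5 = 23.5725
  [5.5→6.5]: (46.07+41.49)/2 × 1 = 43.78
  Sum = 249.8425 mcg/mL·hr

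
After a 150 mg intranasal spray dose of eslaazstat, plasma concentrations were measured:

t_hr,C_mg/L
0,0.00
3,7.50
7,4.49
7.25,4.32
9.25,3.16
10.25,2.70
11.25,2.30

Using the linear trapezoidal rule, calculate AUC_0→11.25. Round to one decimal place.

AUC = 49.2 mg/L·hr

Trapezoidal AUC_0→11.25:
  [0→3]: (0.00+7.50)/2 × 3 = 11.25
  [3→7]: (7.50+4.49)/2 × 4 = 23.98
  [7→7.25]: (4.49+4.32)/2 × 0.25 = 1.10125
  [7.25→9.25]: (4.32+3.16)/2 × 2 = 7.48
  [9.25→10.25]: (3.16+2.70)/2 × 1 = 2.93
  [10.25→11.25]: (2.70+2.30)/2 × 1 = 2.5
  Sum = 49.24125 mg/L·hr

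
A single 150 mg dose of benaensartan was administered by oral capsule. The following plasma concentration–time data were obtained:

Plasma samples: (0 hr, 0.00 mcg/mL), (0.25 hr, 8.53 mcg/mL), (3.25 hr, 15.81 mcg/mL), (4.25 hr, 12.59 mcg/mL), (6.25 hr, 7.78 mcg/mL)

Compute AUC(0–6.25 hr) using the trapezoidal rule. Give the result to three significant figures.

Trapezoidal AUC_0→6.25:
  [0→0.25]: (0.00+8.53)/2 × 0.25 = 1.06625
  [0.25→3.25]: (8.53+15.81)/2 × 3 = 36.51
  [3.25→4.25]: (15.81+12.59)/2 × 1 = 14.2
  [4.25→6.25]: (12.59+7.78)/2 × 2 = 20.37
  Sum = 72.14625 mcg/mL·hr

AUC = 72.1 mcg/mL·hr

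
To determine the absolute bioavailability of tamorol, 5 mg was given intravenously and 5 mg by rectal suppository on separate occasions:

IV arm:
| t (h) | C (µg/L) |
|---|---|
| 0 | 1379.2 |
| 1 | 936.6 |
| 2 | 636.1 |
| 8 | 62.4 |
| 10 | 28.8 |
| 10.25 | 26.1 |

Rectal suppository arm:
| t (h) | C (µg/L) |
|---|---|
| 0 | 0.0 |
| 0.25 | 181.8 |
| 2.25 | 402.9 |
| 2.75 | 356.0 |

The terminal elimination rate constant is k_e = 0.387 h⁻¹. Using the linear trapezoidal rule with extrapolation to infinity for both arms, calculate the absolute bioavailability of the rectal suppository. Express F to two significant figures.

Trapezoidal AUC_0→10.25 (IV):
  [0→1]: (1379.2+936.6)/2 × 1 = 1157.9
  [1→2]: (936.6+636.1)/2 × 1 = 786.35
  [2→8]: (636.1+62.4)/2 × 6 = 2095.5
  [8→10]: (62.4+28.8)/2 × 2 = 91.2
  [10→10.25]: (28.8+26.1)/2 × 0.25 = 6.8625
  Sum = 4137.8125 µg/L·h
IV tail: 26.1/0.387 = 67.442; AUC_iv,0→∞ = 4137.8125 + 67.442 = 4205.2545 µg/L·h
Trapezoidal AUC_0→2.75 (rectal suppository):
  [0→0.25]: (0.0+181.8)/2 × 0.25 = 22.725
  [0.25→2.25]: (181.8+402.9)/2 × 2 = 584.7
  [2.25→2.75]: (402.9+356.0)/2 × 0.5 = 189.725
  Sum = 797.15 µg/L·h
rectal suppository tail: 356.0/0.387 = 919.897; AUC_ev,0→∞ = 797.15 + 919.897 = 1717.047 µg/L·h
F = (AUC_ev/D_ev)/(AUC_iv/D_iv) = (1717.047/5)/(4205.2545/5) = 343.4094/841.0509 = 0.4083

F = 0.41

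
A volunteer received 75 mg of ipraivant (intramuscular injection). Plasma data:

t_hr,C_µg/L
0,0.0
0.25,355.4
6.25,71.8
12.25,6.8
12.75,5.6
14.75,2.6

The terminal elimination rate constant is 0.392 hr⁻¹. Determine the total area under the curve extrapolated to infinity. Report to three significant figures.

AUC = 1580 µg/L·hr

Trapezoidal AUC_0→14.75:
  [0→0.25]: (0.0+355.4)/2 × 0.25 = 44.425
  [0.25→6.25]: (355.4+71.8)/2 × 6 = 1281.6
  [6.25→12.25]: (71.8+6.8)/2 × 6 = 235.8
  [12.25→12.75]: (6.8+5.6)/2 × 0.5 = 3.1
  [12.75→14.75]: (5.6+2.6)/2 × 2 = 8.2
  Sum = 1573.125 µg/L·hr
Extrapolated tail: C_last / k_e = 2.6 / 0.392 = 6.633
AUC_0→∞ = 1573.125 + 6.633 = 1579.758 µg/L·hr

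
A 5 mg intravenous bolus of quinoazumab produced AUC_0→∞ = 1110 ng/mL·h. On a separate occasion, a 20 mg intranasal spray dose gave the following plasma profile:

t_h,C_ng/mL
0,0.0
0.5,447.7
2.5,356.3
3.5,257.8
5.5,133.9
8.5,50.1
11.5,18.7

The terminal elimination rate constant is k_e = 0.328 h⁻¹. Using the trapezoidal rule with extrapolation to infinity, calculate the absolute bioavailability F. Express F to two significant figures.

Trapezoidal AUC_0→11.5 (intranasal spray):
  [0→0.5]: (0.0+447.7)/2 × 0.5 = 111.925
  [0.5→2.5]: (447.7+356.3)/2 × 2 = 804.0
  [2.5→3.5]: (356.3+257.8)/2 × 1 = 307.05
  [3.5→5.5]: (257.8+133.9)/2 × 2 = 391.7
  [5.5→8.5]: (133.9+50.1)/2 × 3 = 276.0
  [8.5→11.5]: (50.1+18.7)/2 × 3 = 103.2
  Sum = 1993.875 ng/mL·h
Tail: C_last/k_e = 18.7/0.328 = 57.012
AUC_0→∞ (intranasal spray) = 1993.875 + 57.012 = 2050.887 ng/mL·h
F = (AUC_ev/D_ev)/(AUC_iv/D_iv) = (2050.887/20)/(1110/5) = 102.54435/222 = 0.4619

F = 0.46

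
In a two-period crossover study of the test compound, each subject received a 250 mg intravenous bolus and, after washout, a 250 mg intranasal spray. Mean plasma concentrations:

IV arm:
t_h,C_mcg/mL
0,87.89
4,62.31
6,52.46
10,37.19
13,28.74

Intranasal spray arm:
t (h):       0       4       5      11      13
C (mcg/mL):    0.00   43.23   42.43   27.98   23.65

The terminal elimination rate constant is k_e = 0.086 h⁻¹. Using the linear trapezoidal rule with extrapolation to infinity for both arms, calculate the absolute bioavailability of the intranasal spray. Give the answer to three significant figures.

F = 0.649

Trapezoidal AUC_0→13 (IV):
  [0→4]: (87.89+62.31)/2 × 4 = 300.4
  [4→6]: (62.31+52.46)/2 × 2 = 114.77
  [6→10]: (52.46+37.19)/2 × 4 = 179.3
  [10→13]: (37.19+28.74)/2 × 3 = 98.895
  Sum = 693.365 mcg/mL·h
IV tail: 28.74/0.086 = 334.186; AUC_iv,0→∞ = 693.365 + 334.186 = 1027.551 mcg/mL·h
Trapezoidal AUC_0→13 (intranasal spray):
  [0→4]: (0.00+43.23)/2 × 4 = 86.46
  [4→5]: (43.23+42.43)/2 × 1 = 42.83
  [5→11]: (42.43+27.98)/2 × 6 = 211.23
  [11→13]: (27.98+23.65)/2 × 2 = 51.63
  Sum = 392.15 mcg/mL·h
intranasal spray tail: 23.65/0.086 = 275.000; AUC_ev,0→∞ = 392.15 + 275.000 = 667.15 mcg/mL·h
F = (AUC_ev/D_ev)/(AUC_iv/D_iv) = (667.15/250)/(1027.551/250) = 2.6686/4.110204 = 0.6493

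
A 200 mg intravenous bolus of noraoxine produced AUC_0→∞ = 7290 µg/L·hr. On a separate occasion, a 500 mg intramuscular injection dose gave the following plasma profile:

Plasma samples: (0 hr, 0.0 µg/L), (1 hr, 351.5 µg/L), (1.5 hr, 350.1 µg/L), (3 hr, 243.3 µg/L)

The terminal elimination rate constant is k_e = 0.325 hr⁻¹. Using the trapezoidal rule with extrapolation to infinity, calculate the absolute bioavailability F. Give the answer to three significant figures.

Trapezoidal AUC_0→3 (intramuscular injection):
  [0→1]: (0.0+351.5)/2 × 1 = 175.75
  [1→1.5]: (351.5+350.1)/2 × 0.5 = 175.4
  [1.5→3]: (350.1+243.3)/2 × 1.5 = 445.05
  Sum = 796.2 µg/L·hr
Tail: C_last/k_e = 243.3/0.325 = 748.615
AUC_0→∞ (intramuscular injection) = 796.2 + 748.615 = 1544.815 µg/L·hr
F = (AUC_ev/D_ev)/(AUC_iv/D_iv) = (1544.815/500)/(7290/200) = 3.08963/36.45 = 0.0848

F = 0.0848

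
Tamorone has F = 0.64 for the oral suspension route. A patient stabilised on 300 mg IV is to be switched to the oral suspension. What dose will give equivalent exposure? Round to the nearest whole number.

D_oral = 469 mg

For equal systemic exposure: F × D_ev = D_iv
D_ev = D_iv / F = 300 / 0.64 = 468.75 mg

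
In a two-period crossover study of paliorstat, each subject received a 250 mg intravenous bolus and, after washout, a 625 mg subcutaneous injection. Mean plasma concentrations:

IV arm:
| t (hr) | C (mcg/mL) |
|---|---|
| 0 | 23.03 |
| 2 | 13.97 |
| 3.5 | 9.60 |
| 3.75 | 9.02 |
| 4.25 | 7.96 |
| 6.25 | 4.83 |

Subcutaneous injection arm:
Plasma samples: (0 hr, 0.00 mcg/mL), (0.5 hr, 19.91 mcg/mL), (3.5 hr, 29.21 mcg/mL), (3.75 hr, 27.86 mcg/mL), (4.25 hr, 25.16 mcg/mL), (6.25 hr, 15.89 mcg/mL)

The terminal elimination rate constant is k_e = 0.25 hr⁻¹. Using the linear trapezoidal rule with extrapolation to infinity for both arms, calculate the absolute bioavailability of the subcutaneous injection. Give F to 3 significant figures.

Trapezoidal AUC_0→6.25 (IV):
  [0→2]: (23.03+13.97)/2 × 2 = 37.0
  [2→3.5]: (13.97+9.60)/2 × 1.5 = 17.6775
  [3.5→3.75]: (9.60+9.02)/2 × 0.25 = 2.3275
  [3.75→4.25]: (9.02+7.96)/2 × 0.5 = 4.245
  [4.25→6.25]: (7.96+4.83)/2 × 2 = 12.79
  Sum = 74.04 mcg/mL·hr
IV tail: 4.83/0.25 = 19.320; AUC_iv,0→∞ = 74.04 + 19.320 = 93.36 mcg/mL·hr
Trapezoidal AUC_0→6.25 (subcutaneous injection):
  [0→0.5]: (0.00+19.91)/2 × 0.5 = 4.9775
  [0.5→3.5]: (19.91+29.21)/2 × 3 = 73.68
  [3.5→3.75]: (29.21+27.86)/2 × 0.25 = 7.13375
  [3.75→4.25]: (27.86+25.16)/2 × 0.5 = 13.255
  [4.25→6.25]: (25.16+15.89)/2 × 2 = 41.05
  Sum = 140.09625 mcg/mL·hr
subcutaneous injection tail: 15.89/0.25 = 63.560; AUC_ev,0→∞ = 140.09625 + 63.560 = 203.65625 mcg/mL·hr
F = (AUC_ev/D_ev)/(AUC_iv/D_iv) = (203.65625/625)/(93.36/250) = 0.32585/0.37344 = 0.8726

F = 0.873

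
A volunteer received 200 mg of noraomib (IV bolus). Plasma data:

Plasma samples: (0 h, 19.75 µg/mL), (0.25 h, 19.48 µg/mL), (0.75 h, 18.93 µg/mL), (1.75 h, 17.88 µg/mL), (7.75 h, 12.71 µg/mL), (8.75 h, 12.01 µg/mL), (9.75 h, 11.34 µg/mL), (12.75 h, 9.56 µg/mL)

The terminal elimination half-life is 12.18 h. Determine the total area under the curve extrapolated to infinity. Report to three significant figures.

AUC = 348 µg/mL·h

Trapezoidal AUC_0→12.75:
  [0→0.25]: (19.75+19.48)/2 × 0.25 = 4.90375
  [0.25→0.75]: (19.48+18.93)/2 × 0.5 = 9.6025
  [0.75→1.75]: (18.93+17.88)/2 × 1 = 18.405
  [1.75→7.75]: (17.88+12.71)/2 × 6 = 91.77
  [7.75→8.75]: (12.71+12.01)/2 × 1 = 12.36
  [8.75→9.75]: (12.01+11.34)/2 × 1 = 11.675
  [9.75→12.75]: (11.34+9.56)/2 × 3 = 31.35
  Sum = 180.06625 µg/mL·h
k_e = ln2 / t½ = 0.693147 / 12.18 = 0.0569 h^-1
Extrapolated tail: C_last / k_e = 9.56 / 0.0569 = 168.014
AUC_0→∞ = 180.06625 + 168.014 = 348.08025 µg/mL·h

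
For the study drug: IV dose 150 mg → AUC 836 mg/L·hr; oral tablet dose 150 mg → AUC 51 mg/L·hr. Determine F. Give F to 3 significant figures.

F = 0.0610

F = (AUC_ev / D_ev) / (AUC_iv / D_iv)
  = (51/150) / (836/150)
  = 0.34 / 5.57333 = 0.0610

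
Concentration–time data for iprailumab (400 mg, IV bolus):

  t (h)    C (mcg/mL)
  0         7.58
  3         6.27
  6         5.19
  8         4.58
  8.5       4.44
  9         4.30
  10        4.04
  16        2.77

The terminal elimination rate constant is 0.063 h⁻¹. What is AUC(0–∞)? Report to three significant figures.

Trapezoidal AUC_0→16:
  [0→3]: (7.58+6.27)/2 × 3 = 20.775
  [3→6]: (6.27+5.19)/2 × 3 = 17.19
  [6→8]: (5.19+4.58)/2 × 2 = 9.77
  [8→8.5]: (4.58+4.44)/2 × 0.5 = 2.255
  [8.5→9]: (4.44+4.30)/2 × 0.5 = 2.185
  [9→10]: (4.30+4.04)/2 × 1 = 4.17
  [10→16]: (4.04+2.77)/2 × 6 = 20.43
  Sum = 76.775 mcg/mL·h
Extrapolated tail: C_last / k_e = 2.77 / 0.063 = 43.968
AUC_0→∞ = 76.775 + 43.968 = 120.743 mcg/mL·h

AUC = 121 mcg/mL·h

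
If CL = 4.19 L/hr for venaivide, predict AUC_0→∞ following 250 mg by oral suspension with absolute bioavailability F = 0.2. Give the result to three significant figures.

AUC_0→∞ = F × Dose / CL
        = 0.2 × 250 / 4.19 = 11.9332 mg/L·hr

AUC = 11.9 mg/L·hr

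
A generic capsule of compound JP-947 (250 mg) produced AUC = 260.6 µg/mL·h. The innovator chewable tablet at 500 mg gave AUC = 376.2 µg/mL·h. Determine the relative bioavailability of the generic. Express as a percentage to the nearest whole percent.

F_rel = (AUC_test/D_test) / (AUC_ref/D_ref)
      = (260.6/250) / (376.2/500)
      = 1.0424 / 0.7524 = 1.3854 = 138.54%

F_rel = 139%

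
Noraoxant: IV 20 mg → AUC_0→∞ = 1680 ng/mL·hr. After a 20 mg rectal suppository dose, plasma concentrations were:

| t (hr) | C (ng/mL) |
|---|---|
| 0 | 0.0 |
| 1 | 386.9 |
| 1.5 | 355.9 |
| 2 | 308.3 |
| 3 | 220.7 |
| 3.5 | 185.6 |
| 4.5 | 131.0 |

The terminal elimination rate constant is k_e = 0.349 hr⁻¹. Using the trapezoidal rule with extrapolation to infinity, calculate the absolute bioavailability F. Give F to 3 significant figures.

Trapezoidal AUC_0→4.5 (rectal suppository):
  [0→1]: (0.0+386.9)/2 × 1 = 193.45
  [1→1.5]: (386.9+355.9)/2 × 0.5 = 185.7
  [1.5→2]: (355.9+308.3)/2 × 0.5 = 166.05
  [2→3]: (308.3+220.7)/2 × 1 = 264.5
  [3→3.5]: (220.7+185.6)/2 × 0.5 = 101.575
  [3.5→4.5]: (185.6+131.0)/2 × 1 = 158.3
  Sum = 1069.575 ng/mL·hr
Tail: C_last/k_e = 131.0/0.349 = 375.358
AUC_0→∞ (rectal suppository) = 1069.575 + 375.358 = 1444.933 ng/mL·hr
F = (AUC_ev/D_ev)/(AUC_iv/D_iv) = (1444.933/20)/(1680/20) = 72.24665/84 = 0.8601

F = 0.860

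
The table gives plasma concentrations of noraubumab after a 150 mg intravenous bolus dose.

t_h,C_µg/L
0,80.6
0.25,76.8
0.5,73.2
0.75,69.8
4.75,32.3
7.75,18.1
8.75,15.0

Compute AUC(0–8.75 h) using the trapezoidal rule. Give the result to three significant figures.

Trapezoidal AUC_0→8.75:
  [0→0.25]: (80.6+76.8)/2 × 0.25 = 19.675
  [0.25→0.5]: (76.8+73.2)/2 × 0.25 = 18.75
  [0.5→0.75]: (73.2+69.8)/2 × 0.25 = 17.875
  [0.75→4.75]: (69.8+32.3)/2 × 4 = 204.2
  [4.75→7.75]: (32.3+18.1)/2 × 3 = 75.6
  [7.75→8.75]: (18.1+15.0)/2 × 1 = 16.55
  Sum = 352.65 µg/L·h

AUC = 353 µg/L·h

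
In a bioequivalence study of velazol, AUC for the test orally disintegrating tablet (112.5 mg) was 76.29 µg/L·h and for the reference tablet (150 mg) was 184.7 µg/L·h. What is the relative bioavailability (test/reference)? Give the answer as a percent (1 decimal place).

F_rel = (AUC_test/D_test) / (AUC_ref/D_ref)
      = (76.29/112.5) / (184.7/150)
      = 0.678133 / 1.23133 = 0.5507 = 55.07%

F_rel = 55.1%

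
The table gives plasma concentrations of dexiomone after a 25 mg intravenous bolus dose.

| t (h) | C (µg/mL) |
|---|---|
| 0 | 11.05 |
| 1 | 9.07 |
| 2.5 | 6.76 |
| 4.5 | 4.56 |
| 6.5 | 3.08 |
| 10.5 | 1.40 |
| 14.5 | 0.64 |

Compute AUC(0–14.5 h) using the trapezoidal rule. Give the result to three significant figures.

AUC = 53.9 µg/mL·h

Trapezoidal AUC_0→14.5:
  [0→1]: (11.05+9.07)/2 × 1 = 10.06
  [1→2.5]: (9.07+6.76)/2 × 1.5 = 11.8725
  [2.5→4.5]: (6.76+4.56)/2 × 2 = 11.32
  [4.5→6.5]: (4.56+3.08)/2 × 2 = 7.64
  [6.5→10.5]: (3.08+1.40)/2 × 4 = 8.96
  [10.5→14.5]: (1.40+0.64)/2 × 4 = 4.08
  Sum = 53.9325 µg/mL·h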